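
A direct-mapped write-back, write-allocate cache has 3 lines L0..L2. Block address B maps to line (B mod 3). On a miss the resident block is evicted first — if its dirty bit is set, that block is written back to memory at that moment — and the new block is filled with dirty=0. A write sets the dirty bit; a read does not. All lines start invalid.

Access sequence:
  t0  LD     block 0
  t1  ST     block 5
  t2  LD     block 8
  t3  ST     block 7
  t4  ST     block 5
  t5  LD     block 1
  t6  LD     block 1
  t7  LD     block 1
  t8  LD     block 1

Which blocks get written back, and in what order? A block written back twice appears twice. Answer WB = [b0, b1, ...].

WB = [5, 7]

0: R B0 -> L0 miss  d=-]
1: W B5 -> L2 miss  d=D]
2: R B8 -> L2 miss wb->B5  d=-]
3: W B7 -> L1 miss  d=D]
4: W B5 -> L2 miss  d=D]
5: R B1 -> L1 miss wb->B7  d=-]
6: R B1 -> L1 hit  d=-]
7: R B1 -> L1 hit  d=-]
8: R B1 -> L1 hit  d=-]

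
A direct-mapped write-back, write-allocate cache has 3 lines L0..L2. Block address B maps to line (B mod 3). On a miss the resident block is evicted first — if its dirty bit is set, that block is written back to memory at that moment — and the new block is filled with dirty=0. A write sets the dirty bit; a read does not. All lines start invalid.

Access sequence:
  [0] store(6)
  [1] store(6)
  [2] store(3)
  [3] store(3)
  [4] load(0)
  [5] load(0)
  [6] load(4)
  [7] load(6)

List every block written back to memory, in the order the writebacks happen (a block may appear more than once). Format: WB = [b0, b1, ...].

WB = [6, 3]

  0 | W B6 → L0 miss [D]
  1 | W B6 → L0 hit [D]
  2 | W B3 → L0 miss wb→B6 [D]
  3 | W B3 → L0 hit [D]
  4 | R B0 → L0 miss wb→B3 [-]
  5 | R B0 → L0 hit [-]
  6 | R B4 → L1 miss [-]
  7 | R B6 → L0 miss [-]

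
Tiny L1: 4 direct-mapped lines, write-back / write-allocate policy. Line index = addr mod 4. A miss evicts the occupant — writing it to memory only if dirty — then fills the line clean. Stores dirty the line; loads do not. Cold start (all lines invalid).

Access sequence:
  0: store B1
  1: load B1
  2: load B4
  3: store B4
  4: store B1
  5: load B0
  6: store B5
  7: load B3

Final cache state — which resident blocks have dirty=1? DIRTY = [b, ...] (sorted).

  0 | W B1 → L1 miss [D]
  1 | R B1 → L1 hit [D]
  2 | R B4 → L0 miss [-]
  3 | W B4 → L0 hit [D]
  4 | W B1 → L1 hit [D]
  5 | R B0 → L0 miss wb→B4 [-]
  6 | W B5 → L1 miss wb→B1 [D]
  7 | R B3 → L3 miss [-]

DIRTY = [5]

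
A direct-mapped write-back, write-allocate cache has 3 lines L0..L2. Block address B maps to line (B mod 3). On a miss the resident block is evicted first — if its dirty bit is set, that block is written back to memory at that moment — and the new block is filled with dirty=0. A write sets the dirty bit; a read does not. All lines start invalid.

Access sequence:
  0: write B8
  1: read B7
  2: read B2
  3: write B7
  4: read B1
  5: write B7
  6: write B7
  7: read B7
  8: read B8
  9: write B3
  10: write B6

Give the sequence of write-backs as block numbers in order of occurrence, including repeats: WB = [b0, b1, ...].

0: W B8 -> L2 miss  d=D]
1: R B7 -> L1 miss  d=-]
2: R B2 -> L2 miss wb->B8  d=-]
3: W B7 -> L1 hit  d=D]
4: R B1 -> L1 miss wb->B7  d=-]
5: W B7 -> L1 miss  d=D]
6: W B7 -> L1 hit  d=D]
7: R B7 -> L1 hit  d=D]
8: R B8 -> L2 miss  d=-]
9: W B3 -> L0 miss  d=D]
10: W B6 -> L0 miss wb->B3  d=D]

WB = [8, 7, 3]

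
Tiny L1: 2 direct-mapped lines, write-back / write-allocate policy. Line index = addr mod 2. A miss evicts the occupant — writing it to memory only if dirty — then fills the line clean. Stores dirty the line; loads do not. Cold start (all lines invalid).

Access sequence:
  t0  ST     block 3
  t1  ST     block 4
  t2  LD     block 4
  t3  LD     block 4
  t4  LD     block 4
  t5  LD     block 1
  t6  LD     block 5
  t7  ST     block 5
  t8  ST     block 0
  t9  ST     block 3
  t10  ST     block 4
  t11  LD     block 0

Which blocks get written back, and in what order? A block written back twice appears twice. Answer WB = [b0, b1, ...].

  0 | W B3 → L1 miss [D]
  1 | W B4 → L0 miss [D]
  2 | R B4 → L0 hit [D]
  3 | R B4 → L0 hit [D]
  4 | R B4 → L0 hit [D]
  5 | R B1 → L1 miss wb→B3 [-]
  6 | R B5 → L1 miss [-]
  7 | W B5 → L1 hit [D]
  8 | W B0 → L0 miss wb→B4 [D]
  9 | W B3 → L1 miss wb→B5 [D]
  10 | W B4 → L0 miss wb→B0 [D]
  11 | R B0 → L0 miss wb→B4 [-]

WB = [3, 4, 5, 0, 4]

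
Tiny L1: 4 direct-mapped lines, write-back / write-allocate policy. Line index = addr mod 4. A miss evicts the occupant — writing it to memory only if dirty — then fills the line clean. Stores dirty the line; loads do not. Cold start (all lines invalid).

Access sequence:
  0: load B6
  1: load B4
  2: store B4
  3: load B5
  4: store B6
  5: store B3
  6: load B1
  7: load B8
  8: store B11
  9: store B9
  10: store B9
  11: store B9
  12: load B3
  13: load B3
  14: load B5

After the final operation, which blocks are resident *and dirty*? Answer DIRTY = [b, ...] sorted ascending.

0: R B6 -> L2 miss  d=-]
1: R B4 -> L0 miss  d=-]
2: W B4 -> L0 hit  d=D]
3: R B5 -> L1 miss  d=-]
4: W B6 -> L2 hit  d=D]
5: W B3 -> L3 miss  d=D]
6: R B1 -> L1 miss  d=-]
7: R B8 -> L0 miss wb->B4  d=-]
8: W B11 -> L3 miss wb->B3  d=D]
9: W B9 -> L1 miss  d=D]
10: W B9 -> L1 hit  d=D]
11: W B9 -> L1 hit  d=D]
12: R B3 -> L3 miss wb->B11  d=-]
13: R B3 -> L3 hit  d=-]
14: R B5 -> L1 miss wb->B9  d=-]

DIRTY = [6]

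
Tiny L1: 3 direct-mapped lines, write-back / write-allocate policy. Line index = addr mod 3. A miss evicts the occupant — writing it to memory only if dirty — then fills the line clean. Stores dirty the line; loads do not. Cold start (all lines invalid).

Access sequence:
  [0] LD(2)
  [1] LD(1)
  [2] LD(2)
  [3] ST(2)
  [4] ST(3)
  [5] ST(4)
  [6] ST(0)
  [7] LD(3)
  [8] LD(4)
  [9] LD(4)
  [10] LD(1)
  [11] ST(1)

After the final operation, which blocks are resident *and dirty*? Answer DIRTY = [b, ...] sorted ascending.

DIRTY = [1, 2]

0: R B2 -> L2 miss  d=-]
1: R B1 -> L1 miss  d=-]
2: R B2 -> L2 hit  d=-]
3: W B2 -> L2 hit  d=D]
4: W B3 -> L0 miss  d=D]
5: W B4 -> L1 miss  d=D]
6: W B0 -> L0 miss wb->B3  d=D]
7: R B3 -> L0 miss wb->B0  d=-]
8: R B4 -> L1 hit  d=D]
9: R B4 -> L1 hit  d=D]
10: R B1 -> L1 miss wb->B4  d=-]
11: W B1 -> L1 hit  d=D]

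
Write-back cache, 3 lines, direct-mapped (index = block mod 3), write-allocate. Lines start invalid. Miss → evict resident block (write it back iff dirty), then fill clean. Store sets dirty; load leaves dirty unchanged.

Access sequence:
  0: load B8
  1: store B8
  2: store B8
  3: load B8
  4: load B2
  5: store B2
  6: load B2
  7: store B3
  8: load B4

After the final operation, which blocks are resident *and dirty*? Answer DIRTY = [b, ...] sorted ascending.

0: R B8 -> L2 miss  d=-]
1: W B8 -> L2 hit  d=D]
2: W B8 -> L2 hit  d=D]
3: R B8 -> L2 hit  d=D]
4: R B2 -> L2 miss wb->B8  d=-]
5: W B2 -> L2 hit  d=D]
6: R B2 -> L2 hit  d=D]
7: W B3 -> L0 miss  d=D]
8: R B4 -> L1 miss  d=-]

DIRTY = [2, 3]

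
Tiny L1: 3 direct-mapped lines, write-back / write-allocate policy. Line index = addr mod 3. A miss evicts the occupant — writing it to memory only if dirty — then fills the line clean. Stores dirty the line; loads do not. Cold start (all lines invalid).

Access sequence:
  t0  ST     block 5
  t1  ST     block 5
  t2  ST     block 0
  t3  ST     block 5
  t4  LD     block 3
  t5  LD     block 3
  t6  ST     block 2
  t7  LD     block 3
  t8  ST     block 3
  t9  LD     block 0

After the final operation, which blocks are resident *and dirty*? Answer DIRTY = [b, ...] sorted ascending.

0: W B5 -> L2 miss  d=D]
1: W B5 -> L2 hit  d=D]
2: W B0 -> L0 miss  d=D]
3: W B5 -> L2 hit  d=D]
4: R B3 -> L0 miss wb->B0  d=-]
5: R B3 -> L0 hit  d=-]
6: W B2 -> L2 miss wb->B5  d=D]
7: R B3 -> L0 hit  d=-]
8: W B3 -> L0 hit  d=D]
9: R B0 -> L0 miss wb->B3  d=-]

DIRTY = [2]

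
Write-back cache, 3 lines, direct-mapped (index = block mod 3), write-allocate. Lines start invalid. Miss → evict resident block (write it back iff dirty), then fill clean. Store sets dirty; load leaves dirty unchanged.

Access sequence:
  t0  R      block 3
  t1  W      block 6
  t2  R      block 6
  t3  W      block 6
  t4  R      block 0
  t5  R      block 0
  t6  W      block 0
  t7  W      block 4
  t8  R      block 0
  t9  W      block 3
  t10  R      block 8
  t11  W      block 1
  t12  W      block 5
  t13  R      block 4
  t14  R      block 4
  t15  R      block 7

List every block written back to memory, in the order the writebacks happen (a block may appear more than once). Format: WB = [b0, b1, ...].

0: R B3 -> L0 miss  d=-]
1: W B6 -> L0 miss  d=D]
2: R B6 -> L0 hit  d=D]
3: W B6 -> L0 hit  d=D]
4: R B0 -> L0 miss wb->B6  d=-]
5: R B0 -> L0 hit  d=-]
6: W B0 -> L0 hit  d=D]
7: W B4 -> L1 miss  d=D]
8: R B0 -> L0 hit  d=D]
9: W B3 -> L0 miss wb->B0  d=D]
10: R B8 -> L2 miss  d=-]
11: W B1 -> L1 miss wb->B4  d=D]
12: W B5 -> L2 miss  d=D]
13: R B4 -> L1 miss wb->B1  d=-]
14: R B4 -> L1 hit  d=-]
15: R B7 -> L1 miss  d=-]

WB = [6, 0, 4, 1]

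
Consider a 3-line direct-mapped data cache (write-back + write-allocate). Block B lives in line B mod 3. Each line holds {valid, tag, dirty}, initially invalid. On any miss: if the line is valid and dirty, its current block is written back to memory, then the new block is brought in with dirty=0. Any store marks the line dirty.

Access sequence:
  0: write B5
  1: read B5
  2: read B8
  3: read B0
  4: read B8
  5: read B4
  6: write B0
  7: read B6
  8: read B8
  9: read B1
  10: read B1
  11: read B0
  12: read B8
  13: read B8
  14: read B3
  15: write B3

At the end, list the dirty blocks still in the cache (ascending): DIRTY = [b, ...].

DIRTY = [3]

0: W B5 → L2 miss [D]
1: R B5 → L2 hit [D]
2: R B8 → L2 miss wb→B5 [-]
3: R B0 → L0 miss [-]
4: R B8 → L2 hit [-]
5: R B4 → L1 miss [-]
6: W B0 → L0 hit [D]
7: R B6 → L0 miss wb→B0 [-]
8: R B8 → L2 hit [-]
9: R B1 → L1 miss [-]
10: R B1 → L1 hit [-]
11: R B0 → L0 miss [-]
12: R B8 → L2 hit [-]
13: R B8 → L2 hit [-]
14: R B3 → L0 miss [-]
15: W B3 → L0 hit [D]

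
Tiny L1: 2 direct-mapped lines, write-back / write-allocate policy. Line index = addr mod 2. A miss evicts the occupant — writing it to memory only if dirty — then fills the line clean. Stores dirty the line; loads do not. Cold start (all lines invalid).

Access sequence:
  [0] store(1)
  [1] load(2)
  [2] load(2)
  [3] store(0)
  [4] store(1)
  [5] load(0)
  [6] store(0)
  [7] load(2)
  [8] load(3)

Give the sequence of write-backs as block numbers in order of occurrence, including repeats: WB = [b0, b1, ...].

  0 | W B1 → L1 miss [D]
  1 | R B2 → L0 miss [-]
  2 | R B2 → L0 hit [-]
  3 | W B0 → L0 miss [D]
  4 | W B1 → L1 hit [D]
  5 | R B0 → L0 hit [D]
  6 | W B0 → L0 hit [D]
  7 | R B2 → L0 miss wb→B0 [-]
  8 | R B3 → L1 miss wb→B1 [-]

WB = [0, 1]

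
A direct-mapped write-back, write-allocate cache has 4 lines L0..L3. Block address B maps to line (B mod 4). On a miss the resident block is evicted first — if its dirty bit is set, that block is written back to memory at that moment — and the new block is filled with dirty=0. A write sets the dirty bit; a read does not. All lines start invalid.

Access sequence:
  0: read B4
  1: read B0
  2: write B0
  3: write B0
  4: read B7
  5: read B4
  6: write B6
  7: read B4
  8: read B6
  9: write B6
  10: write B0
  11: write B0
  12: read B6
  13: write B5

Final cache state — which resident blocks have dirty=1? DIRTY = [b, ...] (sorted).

DIRTY = [0, 5, 6]

0: R B4 → L0 miss [-]
1: R B0 → L0 miss [-]
2: W B0 → L0 hit [D]
3: W B0 → L0 hit [D]
4: R B7 → L3 miss [-]
5: R B4 → L0 miss wb→B0 [-]
6: W B6 → L2 miss [D]
7: R B4 → L0 hit [-]
8: R B6 → L2 hit [D]
9: W B6 → L2 hit [D]
10: W B0 → L0 miss [D]
11: W B0 → L0 hit [D]
12: R B6 → L2 hit [D]
13: W B5 → L1 miss [D]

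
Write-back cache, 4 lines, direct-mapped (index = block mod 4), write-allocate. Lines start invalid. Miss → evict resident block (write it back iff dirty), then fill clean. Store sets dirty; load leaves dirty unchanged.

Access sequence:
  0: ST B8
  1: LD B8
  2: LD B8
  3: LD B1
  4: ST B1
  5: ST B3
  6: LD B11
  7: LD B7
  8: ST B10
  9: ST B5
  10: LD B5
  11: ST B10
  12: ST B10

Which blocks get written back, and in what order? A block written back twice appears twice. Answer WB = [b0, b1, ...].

0: W B8 -> L0 miss  d=D]
1: R B8 -> L0 hit  d=D]
2: R B8 -> L0 hit  d=D]
3: R B1 -> L1 miss  d=-]
4: W B1 -> L1 hit  d=D]
5: W B3 -> L3 miss  d=D]
6: R B11 -> L3 miss wb->B3  d=-]
7: R B7 -> L3 miss  d=-]
8: W B10 -> L2 miss  d=D]
9: W B5 -> L1 miss wb->B1  d=D]
10: R B5 -> L1 hit  d=D]
11: W B10 -> L2 hit  d=D]
12: W B10 -> L2 hit  d=D]

WB = [3, 1]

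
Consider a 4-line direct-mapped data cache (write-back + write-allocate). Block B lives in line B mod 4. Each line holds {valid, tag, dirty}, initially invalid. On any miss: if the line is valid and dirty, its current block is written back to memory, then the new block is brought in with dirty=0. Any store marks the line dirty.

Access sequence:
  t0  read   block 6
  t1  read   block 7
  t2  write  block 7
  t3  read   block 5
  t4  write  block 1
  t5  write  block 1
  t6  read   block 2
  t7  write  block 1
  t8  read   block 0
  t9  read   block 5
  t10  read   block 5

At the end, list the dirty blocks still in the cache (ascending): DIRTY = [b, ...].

0: R B6 → L2 miss [-]
1: R B7 → L3 miss [-]
2: W B7 → L3 hit [D]
3: R B5 → L1 miss [-]
4: W B1 → L1 miss [D]
5: W B1 → L1 hit [D]
6: R B2 → L2 miss [-]
7: W B1 → L1 hit [D]
8: R B0 → L0 miss [-]
9: R B5 → L1 miss wb→B1 [-]
10: R B5 → L1 hit [-]

DIRTY = [7]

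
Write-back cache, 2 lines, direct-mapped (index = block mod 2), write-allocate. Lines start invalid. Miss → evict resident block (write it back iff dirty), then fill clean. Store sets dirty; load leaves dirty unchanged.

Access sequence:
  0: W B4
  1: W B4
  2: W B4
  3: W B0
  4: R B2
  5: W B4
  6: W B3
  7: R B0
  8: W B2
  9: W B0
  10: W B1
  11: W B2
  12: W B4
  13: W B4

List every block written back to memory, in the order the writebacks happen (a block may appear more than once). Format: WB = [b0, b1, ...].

WB = [4, 0, 4, 2, 3, 0, 2]

0: W B4 -> L0 miss  d=D]
1: W B4 -> L0 hit  d=D]
2: W B4 -> L0 hit  d=D]
3: W B0 -> L0 miss wb->B4  d=D]
4: R B2 -> L0 miss wb->B0  d=-]
5: W B4 -> L0 miss  d=D]
6: W B3 -> L1 miss  d=D]
7: R B0 -> L0 miss wb->B4  d=-]
8: W B2 -> L0 miss  d=D]
9: W B0 -> L0 miss wb->B2  d=D]
10: W B1 -> L1 miss wb->B3  d=D]
11: W B2 -> L0 miss wb->B0  d=D]
12: W B4 -> L0 miss wb->B2  d=D]
13: W B4 -> L0 hit  d=D]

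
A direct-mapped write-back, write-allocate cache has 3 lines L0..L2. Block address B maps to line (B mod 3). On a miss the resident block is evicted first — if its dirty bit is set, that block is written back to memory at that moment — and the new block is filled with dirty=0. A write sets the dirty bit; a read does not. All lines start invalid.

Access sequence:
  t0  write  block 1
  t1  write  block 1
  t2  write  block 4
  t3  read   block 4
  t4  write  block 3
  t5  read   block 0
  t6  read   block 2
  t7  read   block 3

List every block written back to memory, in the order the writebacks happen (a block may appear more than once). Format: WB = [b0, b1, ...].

  0 | W B1 → L1 miss [D]
  1 | W B1 → L1 hit [D]
  2 | W B4 → L1 miss wb→B1 [D]
  3 | R B4 → L1 hit [D]
  4 | W B3 → L0 miss [D]
  5 | R B0 → L0 miss wb→B3 [-]
  6 | R B2 → L2 miss [-]
  7 | R B3 → L0 miss [-]

WB = [1, 3]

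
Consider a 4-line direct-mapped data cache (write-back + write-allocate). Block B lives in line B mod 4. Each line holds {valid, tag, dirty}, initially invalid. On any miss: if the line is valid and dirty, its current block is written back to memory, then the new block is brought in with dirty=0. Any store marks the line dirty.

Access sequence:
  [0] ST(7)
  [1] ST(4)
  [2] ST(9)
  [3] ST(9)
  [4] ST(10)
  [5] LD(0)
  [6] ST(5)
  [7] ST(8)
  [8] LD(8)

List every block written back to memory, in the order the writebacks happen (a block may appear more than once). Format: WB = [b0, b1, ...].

WB = [4, 9]

0: W B7 -> L3 miss  d=D]
1: W B4 -> L0 miss  d=D]
2: W B9 -> L1 miss  d=D]
3: W B9 -> L1 hit  d=D]
4: W B10 -> L2 miss  d=D]
5: R B0 -> L0 miss wb->B4  d=-]
6: W B5 -> L1 miss wb->B9  d=D]
7: W B8 -> L0 miss  d=D]
8: R B8 -> L0 hit  d=D]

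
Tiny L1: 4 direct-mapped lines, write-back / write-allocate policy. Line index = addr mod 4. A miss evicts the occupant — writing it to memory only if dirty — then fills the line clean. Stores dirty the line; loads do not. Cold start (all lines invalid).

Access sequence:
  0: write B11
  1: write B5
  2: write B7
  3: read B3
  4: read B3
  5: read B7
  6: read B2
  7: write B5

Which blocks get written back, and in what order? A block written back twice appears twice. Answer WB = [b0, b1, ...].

WB = [11, 7]

0: W B11 -> L3 miss  d=D]
1: W B5 -> L1 miss  d=D]
2: W B7 -> L3 miss wb->B11  d=D]
3: R B3 -> L3 miss wb->B7  d=-]
4: R B3 -> L3 hit  d=-]
5: R B7 -> L3 miss  d=-]
6: R B2 -> L2 miss  d=-]
7: W B5 -> L1 hit  d=D]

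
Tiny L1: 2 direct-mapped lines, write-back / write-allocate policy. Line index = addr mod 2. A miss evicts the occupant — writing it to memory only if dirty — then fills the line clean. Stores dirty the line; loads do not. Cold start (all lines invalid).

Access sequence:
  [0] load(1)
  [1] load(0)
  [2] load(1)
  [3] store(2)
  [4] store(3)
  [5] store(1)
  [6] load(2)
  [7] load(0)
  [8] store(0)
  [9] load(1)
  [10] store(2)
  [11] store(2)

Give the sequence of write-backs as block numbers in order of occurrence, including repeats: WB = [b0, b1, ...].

WB = [3, 2, 0]

0: R B1 → L1 miss [-]
1: R B0 → L0 miss [-]
2: R B1 → L1 hit [-]
3: W B2 → L0 miss [D]
4: W B3 → L1 miss [D]
5: W B1 → L1 miss wb→B3 [D]
6: R B2 → L0 hit [D]
7: R B0 → L0 miss wb→B2 [-]
8: W B0 → L0 hit [D]
9: R B1 → L1 hit [D]
10: W B2 → L0 miss wb→B0 [D]
11: W B2 → L0 hit [D]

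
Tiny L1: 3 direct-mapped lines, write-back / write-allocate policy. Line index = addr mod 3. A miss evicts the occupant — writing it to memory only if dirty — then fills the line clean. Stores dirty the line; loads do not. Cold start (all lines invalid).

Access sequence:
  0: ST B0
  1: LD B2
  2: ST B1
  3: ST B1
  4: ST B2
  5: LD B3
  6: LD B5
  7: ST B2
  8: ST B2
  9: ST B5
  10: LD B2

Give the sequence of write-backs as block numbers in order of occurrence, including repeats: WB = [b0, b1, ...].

0: W B0 -> L0 miss  d=D]
1: R B2 -> L2 miss  d=-]
2: W B1 -> L1 miss  d=D]
3: W B1 -> L1 hit  d=D]
4: W B2 -> L2 hit  d=D]
5: R B3 -> L0 miss wb->B0  d=-]
6: R B5 -> L2 miss wb->B2  d=-]
7: W B2 -> L2 miss  d=D]
8: W B2 -> L2 hit  d=D]
9: W B5 -> L2 miss wb->B2  d=D]
10: R B2 -> L2 miss wb->B5  d=-]

WB = [0, 2, 2, 5]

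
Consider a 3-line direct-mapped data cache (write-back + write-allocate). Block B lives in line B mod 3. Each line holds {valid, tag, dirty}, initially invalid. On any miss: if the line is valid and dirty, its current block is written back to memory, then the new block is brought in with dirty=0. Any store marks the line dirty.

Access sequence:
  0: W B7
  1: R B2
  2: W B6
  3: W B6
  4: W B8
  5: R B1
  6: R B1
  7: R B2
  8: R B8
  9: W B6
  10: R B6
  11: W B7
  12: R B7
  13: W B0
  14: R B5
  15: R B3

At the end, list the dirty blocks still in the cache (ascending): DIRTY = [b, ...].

0: W B7 → L1 miss [D]
1: R B2 → L2 miss [-]
2: W B6 → L0 miss [D]
3: W B6 → L0 hit [D]
4: W B8 → L2 miss [D]
5: R B1 → L1 miss wb→B7 [-]
6: R B1 → L1 hit [-]
7: R B2 → L2 miss wb→B8 [-]
8: R B8 → L2 miss [-]
9: W B6 → L0 hit [D]
10: R B6 → L0 hit [D]
11: W B7 → L1 miss [D]
12: R B7 → L1 hit [D]
13: W B0 → L0 miss wb→B6 [D]
14: R B5 → L2 miss [-]
15: R B3 → L0 miss wb→B0 [-]

DIRTY = [7]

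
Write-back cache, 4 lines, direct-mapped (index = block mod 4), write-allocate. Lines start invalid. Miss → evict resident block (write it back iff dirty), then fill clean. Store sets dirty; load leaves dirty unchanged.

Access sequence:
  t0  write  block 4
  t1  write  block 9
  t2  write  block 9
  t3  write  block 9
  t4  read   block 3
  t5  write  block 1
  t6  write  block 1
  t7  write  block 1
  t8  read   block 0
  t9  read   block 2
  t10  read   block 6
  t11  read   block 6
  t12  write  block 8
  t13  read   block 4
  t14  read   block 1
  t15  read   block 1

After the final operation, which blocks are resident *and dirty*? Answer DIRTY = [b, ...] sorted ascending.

DIRTY = [1]

0: W B4 → L0 miss [D]
1: W B9 → L1 miss [D]
2: W B9 → L1 hit [D]
3: W B9 → L1 hit [D]
4: R B3 → L3 miss [-]
5: W B1 → L1 miss wb→B9 [D]
6: W B1 → L1 hit [D]
7: W B1 → L1 hit [D]
8: R B0 → L0 miss wb→B4 [-]
9: R B2 → L2 miss [-]
10: R B6 → L2 miss [-]
11: R B6 → L2 hit [-]
12: W B8 → L0 miss [D]
13: R B4 → L0 miss wb→B8 [-]
14: R B1 → L1 hit [D]
15: R B1 → L1 hit [D]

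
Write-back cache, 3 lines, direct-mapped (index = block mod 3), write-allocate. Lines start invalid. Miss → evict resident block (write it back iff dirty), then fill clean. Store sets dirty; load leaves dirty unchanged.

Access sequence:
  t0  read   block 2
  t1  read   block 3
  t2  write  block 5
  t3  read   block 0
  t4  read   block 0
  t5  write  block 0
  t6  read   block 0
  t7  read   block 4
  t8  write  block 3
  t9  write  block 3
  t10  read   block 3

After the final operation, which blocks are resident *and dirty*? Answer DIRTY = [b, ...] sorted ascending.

0: R B2 -> L2 miss  d=-]
1: R B3 -> L0 miss  d=-]
2: W B5 -> L2 miss  d=D]
3: R B0 -> L0 miss  d=-]
4: R B0 -> L0 hit  d=-]
5: W B0 -> L0 hit  d=D]
6: R B0 -> L0 hit  d=D]
7: R B4 -> L1 miss  d=-]
8: W B3 -> L0 miss wb->B0  d=D]
9: W B3 -> L0 hit  d=D]
10: R B3 -> L0 hit  d=D]

DIRTY = [3, 5]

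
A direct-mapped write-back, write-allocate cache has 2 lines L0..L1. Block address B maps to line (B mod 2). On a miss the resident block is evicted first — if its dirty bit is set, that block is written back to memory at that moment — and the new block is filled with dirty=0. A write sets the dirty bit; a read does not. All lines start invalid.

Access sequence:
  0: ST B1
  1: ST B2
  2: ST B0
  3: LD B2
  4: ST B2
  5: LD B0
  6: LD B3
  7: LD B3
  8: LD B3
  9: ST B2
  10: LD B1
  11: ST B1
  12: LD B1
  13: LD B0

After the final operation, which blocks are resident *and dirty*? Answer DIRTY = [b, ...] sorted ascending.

DIRTY = [1]

  0 | W B1 → L1 miss [D]
  1 | W B2 → L0 miss [D]
  2 | W B0 → L0 miss wb→B2 [D]
  3 | R B2 → L0 miss wb→B0 [-]
  4 | W B2 → L0 hit [D]
  5 | R B0 → L0 miss wb→B2 [-]
  6 | R B3 → L1 miss wb→B1 [-]
  7 | R B3 → L1 hit [-]
  8 | R B3 → L1 hit [-]
  9 | W B2 → L0 miss [D]
  10 | R B1 → L1 miss [-]
  11 | W B1 → L1 hit [D]
  12 | R B1 → L1 hit [D]
  13 | R B0 → L0 miss wb→B2 [-]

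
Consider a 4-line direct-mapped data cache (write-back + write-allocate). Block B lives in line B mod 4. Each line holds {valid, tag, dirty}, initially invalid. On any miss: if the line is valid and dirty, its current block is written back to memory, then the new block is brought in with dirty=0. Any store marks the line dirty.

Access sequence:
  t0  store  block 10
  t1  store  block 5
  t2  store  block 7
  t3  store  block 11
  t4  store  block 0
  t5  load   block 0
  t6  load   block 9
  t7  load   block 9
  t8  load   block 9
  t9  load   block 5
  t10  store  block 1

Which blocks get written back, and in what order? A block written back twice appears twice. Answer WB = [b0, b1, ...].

  0 | W B10 → L2 miss [D]
  1 | W B5 → L1 miss [D]
  2 | W B7 → L3 miss [D]
  3 | W B11 → L3 miss wb→B7 [D]
  4 | W B0 → L0 miss [D]
  5 | R B0 → L0 hit [D]
  6 | R B9 → L1 miss wb→B5 [-]
  7 | R B9 → L1 hit [-]
  8 | R B9 → L1 hit [-]
  9 | R B5 → L1 miss [-]
  10 | W B1 → L1 miss [D]

WB = [7, 5]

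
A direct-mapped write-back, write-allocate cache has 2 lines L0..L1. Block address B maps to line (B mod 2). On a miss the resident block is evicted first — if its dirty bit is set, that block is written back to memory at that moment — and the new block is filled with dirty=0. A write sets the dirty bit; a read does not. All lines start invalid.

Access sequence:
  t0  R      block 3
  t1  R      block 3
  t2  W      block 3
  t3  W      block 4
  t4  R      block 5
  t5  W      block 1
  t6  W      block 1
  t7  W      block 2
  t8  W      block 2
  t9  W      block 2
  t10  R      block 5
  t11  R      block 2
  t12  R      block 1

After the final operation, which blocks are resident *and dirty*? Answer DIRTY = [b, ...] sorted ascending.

DIRTY = [2]

0: R B3 -> L1 miss  d=-]
1: R B3 -> L1 hit  d=-]
2: W B3 -> L1 hit  d=D]
3: W B4 -> L0 miss  d=D]
4: R B5 -> L1 miss wb->B3  d=-]
5: W B1 -> L1 miss  d=D]
6: W B1 -> L1 hit  d=D]
7: W B2 -> L0 miss wb->B4  d=D]
8: W B2 -> L0 hit  d=D]
9: W B2 -> L0 hit  d=D]
10: R B5 -> L1 miss wb->B1  d=-]
11: R B2 -> L0 hit  d=D]
12: R B1 -> L1 miss  d=-]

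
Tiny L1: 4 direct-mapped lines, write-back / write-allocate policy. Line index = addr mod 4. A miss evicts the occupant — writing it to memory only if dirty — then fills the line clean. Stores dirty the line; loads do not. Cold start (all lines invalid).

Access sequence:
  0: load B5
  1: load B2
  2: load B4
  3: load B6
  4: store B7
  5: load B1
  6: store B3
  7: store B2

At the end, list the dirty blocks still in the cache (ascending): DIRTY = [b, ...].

  0 | R B5 → L1 miss [-]
  1 | R B2 → L2 miss [-]
  2 | R B4 → L0 miss [-]
  3 | R B6 → L2 miss [-]
  4 | W B7 → L3 miss [D]
  5 | R B1 → L1 miss [-]
  6 | W B3 → L3 miss wb→B7 [D]
  7 | W B2 → L2 miss [D]

DIRTY = [2, 3]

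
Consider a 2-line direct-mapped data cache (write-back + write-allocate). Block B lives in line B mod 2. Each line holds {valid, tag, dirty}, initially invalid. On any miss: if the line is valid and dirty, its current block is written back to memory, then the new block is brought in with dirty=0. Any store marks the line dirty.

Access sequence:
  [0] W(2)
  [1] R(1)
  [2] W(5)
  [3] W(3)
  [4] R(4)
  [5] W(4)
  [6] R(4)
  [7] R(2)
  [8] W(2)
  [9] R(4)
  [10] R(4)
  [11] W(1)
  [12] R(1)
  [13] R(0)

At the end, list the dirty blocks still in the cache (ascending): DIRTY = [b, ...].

DIRTY = [1]

0: W B2 -> L0 miss  d=D]
1: R B1 -> L1 miss  d=-]
2: W B5 -> L1 miss  d=D]
3: W B3 -> L1 miss wb->B5  d=D]
4: R B4 -> L0 miss wb->B2  d=-]
5: W B4 -> L0 hit  d=D]
6: R B4 -> L0 hit  d=D]
7: R B2 -> L0 miss wb->B4  d=-]
8: W B2 -> L0 hit  d=D]
9: R B4 -> L0 miss wb->B2  d=-]
10: R B4 -> L0 hit  d=-]
11: W B1 -> L1 miss wb->B3  d=D]
12: R B1 -> L1 hit  d=D]
13: R B0 -> L0 miss  d=-]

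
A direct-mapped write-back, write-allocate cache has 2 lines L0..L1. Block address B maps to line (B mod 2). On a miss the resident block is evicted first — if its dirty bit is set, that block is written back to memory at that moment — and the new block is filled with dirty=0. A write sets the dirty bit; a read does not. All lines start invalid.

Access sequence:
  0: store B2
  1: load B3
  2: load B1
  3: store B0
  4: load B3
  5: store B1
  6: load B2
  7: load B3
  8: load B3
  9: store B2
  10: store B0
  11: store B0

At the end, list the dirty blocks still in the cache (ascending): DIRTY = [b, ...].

  0 | W B2 → L0 miss [D]
  1 | R B3 → L1 miss [-]
  2 | R B1 → L1 miss [-]
  3 | W B0 → L0 miss wb→B2 [D]
  4 | R B3 → L1 miss [-]
  5 | W B1 → L1 miss [D]
  6 | R B2 → L0 miss wb→B0 [-]
  7 | R B3 → L1 miss wb→B1 [-]
  8 | R B3 → L1 hit [-]
  9 | W B2 → L0 hit [D]
  10 | W B0 → L0 miss wb→B2 [D]
  11 | W B0 → L0 hit [D]

DIRTY = [0]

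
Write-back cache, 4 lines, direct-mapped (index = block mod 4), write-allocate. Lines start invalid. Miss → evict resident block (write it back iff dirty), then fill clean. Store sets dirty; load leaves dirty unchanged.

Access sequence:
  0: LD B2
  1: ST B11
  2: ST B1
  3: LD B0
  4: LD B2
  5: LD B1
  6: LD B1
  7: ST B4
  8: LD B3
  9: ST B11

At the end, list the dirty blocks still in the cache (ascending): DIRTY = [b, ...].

0: R B2 → L2 miss [-]
1: W B11 → L3 miss [D]
2: W B1 → L1 miss [D]
3: R B0 → L0 miss [-]
4: R B2 → L2 hit [-]
5: R B1 → L1 hit [D]
6: R B1 → L1 hit [D]
7: W B4 → L0 miss [D]
8: R B3 → L3 miss wb→B11 [-]
9: W B11 → L3 miss [D]

DIRTY = [1, 4, 11]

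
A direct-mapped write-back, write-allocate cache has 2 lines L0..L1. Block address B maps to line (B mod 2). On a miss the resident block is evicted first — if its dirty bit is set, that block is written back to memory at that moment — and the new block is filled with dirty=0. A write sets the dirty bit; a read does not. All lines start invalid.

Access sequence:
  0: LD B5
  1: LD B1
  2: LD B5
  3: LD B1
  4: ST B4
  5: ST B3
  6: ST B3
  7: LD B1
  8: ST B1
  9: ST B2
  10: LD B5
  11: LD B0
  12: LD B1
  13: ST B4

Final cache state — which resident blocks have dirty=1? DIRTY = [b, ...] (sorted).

DIRTY = [4]

0: R B5 → L1 miss [-]
1: R B1 → L1 miss [-]
2: R B5 → L1 miss [-]
3: R B1 → L1 miss [-]
4: W B4 → L0 miss [D]
5: W B3 → L1 miss [D]
6: W B3 → L1 hit [D]
7: R B1 → L1 miss wb→B3 [-]
8: W B1 → L1 hit [D]
9: W B2 → L0 miss wb→B4 [D]
10: R B5 → L1 miss wb→B1 [-]
11: R B0 → L0 miss wb→B2 [-]
12: R B1 → L1 miss [-]
13: W B4 → L0 miss [D]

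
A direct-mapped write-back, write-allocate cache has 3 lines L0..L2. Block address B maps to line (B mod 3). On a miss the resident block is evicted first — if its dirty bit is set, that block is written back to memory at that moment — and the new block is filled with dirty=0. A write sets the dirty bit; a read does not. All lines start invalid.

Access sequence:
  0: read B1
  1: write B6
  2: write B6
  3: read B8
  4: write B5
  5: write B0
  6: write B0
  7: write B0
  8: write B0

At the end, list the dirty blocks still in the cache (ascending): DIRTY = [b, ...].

DIRTY = [0, 5]

0: R B1 → L1 miss [-]
1: W B6 → L0 miss [D]
2: W B6 → L0 hit [D]
3: R B8 → L2 miss [-]
4: W B5 → L2 miss [D]
5: W B0 → L0 miss wb→B6 [D]
6: W B0 → L0 hit [D]
7: W B0 → L0 hit [D]
8: W B0 → L0 hit [D]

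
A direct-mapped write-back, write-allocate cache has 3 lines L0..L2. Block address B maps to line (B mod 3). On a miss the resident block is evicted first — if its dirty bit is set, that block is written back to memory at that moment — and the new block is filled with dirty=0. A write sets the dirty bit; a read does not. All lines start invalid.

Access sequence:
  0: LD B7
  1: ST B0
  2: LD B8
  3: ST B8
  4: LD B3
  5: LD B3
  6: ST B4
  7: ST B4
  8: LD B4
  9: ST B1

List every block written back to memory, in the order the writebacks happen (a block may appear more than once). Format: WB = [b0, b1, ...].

WB = [0, 4]

0: R B7 -> L1 miss  d=-]
1: W B0 -> L0 miss  d=D]
2: R B8 -> L2 miss  d=-]
3: W B8 -> L2 hit  d=D]
4: R B3 -> L0 miss wb->B0  d=-]
5: R B3 -> L0 hit  d=-]
6: W B4 -> L1 miss  d=D]
7: W B4 -> L1 hit  d=D]
8: R B4 -> L1 hit  d=D]
9: W B1 -> L1 miss wb->B4  d=D]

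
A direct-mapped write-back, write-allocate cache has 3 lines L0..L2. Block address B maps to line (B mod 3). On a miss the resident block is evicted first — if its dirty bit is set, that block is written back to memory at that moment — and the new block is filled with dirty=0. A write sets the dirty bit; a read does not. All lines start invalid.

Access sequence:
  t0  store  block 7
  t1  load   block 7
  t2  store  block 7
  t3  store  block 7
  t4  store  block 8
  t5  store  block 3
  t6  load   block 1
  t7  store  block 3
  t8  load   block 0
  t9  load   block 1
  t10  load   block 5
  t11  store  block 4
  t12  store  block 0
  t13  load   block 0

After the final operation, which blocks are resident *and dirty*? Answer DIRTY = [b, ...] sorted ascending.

DIRTY = [0, 4]

0: W B7 -> L1 miss  d=D]
1: R B7 -> L1 hit  d=D]
2: W B7 -> L1 hit  d=D]
3: W B7 -> L1 hit  d=D]
4: W B8 -> L2 miss  d=D]
5: W B3 -> L0 miss  d=D]
6: R B1 -> L1 miss wb->B7  d=-]
7: W B3 -> L0 hit  d=D]
8: R B0 -> L0 miss wb->B3  d=-]
9: R B1 -> L1 hit  d=-]
10: R B5 -> L2 miss wb->B8  d=-]
11: W B4 -> L1 miss  d=D]
12: W B0 -> L0 hit  d=D]
13: R B0 -> L0 hit  d=D]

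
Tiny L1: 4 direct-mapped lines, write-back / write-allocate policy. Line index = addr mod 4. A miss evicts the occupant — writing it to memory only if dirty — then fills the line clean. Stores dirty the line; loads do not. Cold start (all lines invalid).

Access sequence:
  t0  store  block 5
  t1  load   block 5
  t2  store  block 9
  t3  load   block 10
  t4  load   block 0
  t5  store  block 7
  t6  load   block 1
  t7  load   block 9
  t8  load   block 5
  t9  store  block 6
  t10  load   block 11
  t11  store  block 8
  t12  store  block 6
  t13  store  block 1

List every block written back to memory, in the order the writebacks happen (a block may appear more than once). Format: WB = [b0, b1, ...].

  0 | W B5 → L1 miss [D]
  1 | R B5 → L1 hit [D]
  2 | W B9 → L1 miss wb→B5 [D]
  3 | R B10 → L2 miss [-]
  4 | R B0 → L0 miss [-]
  5 | W B7 → L3 miss [D]
  6 | R B1 → L1 miss wb→B9 [-]
  7 | R B9 → L1 miss [-]
  8 | R B5 → L1 miss [-]
  9 | W B6 → L2 miss [D]
  10 | R B11 → L3 miss wb→B7 [-]
  11 | W B8 → L0 miss [D]
  12 | W B6 → L2 hit [D]
  13 | W B1 → L1 miss [D]

WB = [5, 9, 7]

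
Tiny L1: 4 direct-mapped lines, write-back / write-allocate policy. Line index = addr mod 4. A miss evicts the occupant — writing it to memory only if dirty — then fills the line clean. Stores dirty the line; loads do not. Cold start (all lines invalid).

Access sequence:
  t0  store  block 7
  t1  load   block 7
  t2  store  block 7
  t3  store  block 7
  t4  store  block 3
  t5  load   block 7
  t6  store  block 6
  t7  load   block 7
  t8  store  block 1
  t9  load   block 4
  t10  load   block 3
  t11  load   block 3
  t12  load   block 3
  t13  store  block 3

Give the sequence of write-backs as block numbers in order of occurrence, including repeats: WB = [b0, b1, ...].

  0 | W B7 → L3 miss [D]
  1 | R B7 → L3 hit [D]
  2 | W B7 → L3 hit [D]
  3 | W B7 → L3 hit [D]
  4 | W B3 → L3 miss wb→B7 [D]
  5 | R B7 → L3 miss wb→B3 [-]
  6 | W B6 → L2 miss [D]
  7 | R B7 → L3 hit [-]
  8 | W B1 → L1 miss [D]
  9 | R B4 → L0 miss [-]
  10 | R B3 → L3 miss [-]
  11 | R B3 → L3 hit [-]
  12 | R B3 → L3 hit [-]
  13 | W B3 → L3 hit [D]

WB = [7, 3]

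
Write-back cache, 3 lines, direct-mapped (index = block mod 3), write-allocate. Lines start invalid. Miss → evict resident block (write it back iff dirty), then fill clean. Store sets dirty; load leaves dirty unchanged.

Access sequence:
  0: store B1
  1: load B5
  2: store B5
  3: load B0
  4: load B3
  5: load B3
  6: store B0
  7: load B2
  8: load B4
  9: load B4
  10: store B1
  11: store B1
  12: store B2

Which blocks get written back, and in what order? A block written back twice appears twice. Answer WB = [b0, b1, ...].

0: W B1 -> L1 miss  d=D]
1: R B5 -> L2 miss  d=-]
2: W B5 -> L2 hit  d=D]
3: R B0 -> L0 miss  d=-]
4: R B3 -> L0 miss  d=-]
5: R B3 -> L0 hit  d=-]
6: W B0 -> L0 miss  d=D]
7: R B2 -> L2 miss wb->B5  d=-]
8: R B4 -> L1 miss wb->B1  d=-]
9: R B4 -> L1 hit  d=-]
10: W B1 -> L1 miss  d=D]
11: W B1 -> L1 hit  d=D]
12: W B2 -> L2 hit  d=D]

WB = [5, 1]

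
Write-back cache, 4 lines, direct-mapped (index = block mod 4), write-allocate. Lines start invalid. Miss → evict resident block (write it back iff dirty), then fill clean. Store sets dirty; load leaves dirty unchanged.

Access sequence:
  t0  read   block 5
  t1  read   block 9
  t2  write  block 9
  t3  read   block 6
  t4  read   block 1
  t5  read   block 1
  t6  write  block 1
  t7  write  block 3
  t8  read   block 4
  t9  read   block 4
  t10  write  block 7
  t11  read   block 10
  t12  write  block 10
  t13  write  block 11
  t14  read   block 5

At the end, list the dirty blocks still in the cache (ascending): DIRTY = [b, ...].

DIRTY = [10, 11]

0: R B5 -> L1 miss  d=-]
1: R B9 -> L1 miss  d=-]
2: W B9 -> L1 hit  d=D]
3: R B6 -> L2 miss  d=-]
4: R B1 -> L1 miss wb->B9  d=-]
5: R B1 -> L1 hit  d=-]
6: W B1 -> L1 hit  d=D]
7: W B3 -> L3 miss  d=D]
8: R B4 -> L0 miss  d=-]
9: R B4 -> L0 hit  d=-]
10: W B7 -> L3 miss wb->B3  d=D]
11: R B10 -> L2 miss  d=-]
12: W B10 -> L2 hit  d=D]
13: W B11 -> L3 miss wb->B7  d=D]
14: R B5 -> L1 miss wb->B1  d=-]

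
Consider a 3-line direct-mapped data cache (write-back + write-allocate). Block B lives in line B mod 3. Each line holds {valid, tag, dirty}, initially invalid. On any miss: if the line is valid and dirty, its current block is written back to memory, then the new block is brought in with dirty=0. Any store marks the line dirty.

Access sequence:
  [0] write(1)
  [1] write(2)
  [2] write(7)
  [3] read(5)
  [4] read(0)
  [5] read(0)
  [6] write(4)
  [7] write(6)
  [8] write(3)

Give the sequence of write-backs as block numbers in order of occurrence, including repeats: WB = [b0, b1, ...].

0: W B1 → L1 miss [D]
1: W B2 → L2 miss [D]
2: W B7 → L1 miss wb→B1 [D]
3: R B5 → L2 miss wb→B2 [-]
4: R B0 → L0 miss [-]
5: R B0 → L0 hit [-]
6: W B4 → L1 miss wb→B7 [D]
7: W B6 → L0 miss [D]
8: W B3 → L0 miss wb→B6 [D]

WB = [1, 2, 7, 6]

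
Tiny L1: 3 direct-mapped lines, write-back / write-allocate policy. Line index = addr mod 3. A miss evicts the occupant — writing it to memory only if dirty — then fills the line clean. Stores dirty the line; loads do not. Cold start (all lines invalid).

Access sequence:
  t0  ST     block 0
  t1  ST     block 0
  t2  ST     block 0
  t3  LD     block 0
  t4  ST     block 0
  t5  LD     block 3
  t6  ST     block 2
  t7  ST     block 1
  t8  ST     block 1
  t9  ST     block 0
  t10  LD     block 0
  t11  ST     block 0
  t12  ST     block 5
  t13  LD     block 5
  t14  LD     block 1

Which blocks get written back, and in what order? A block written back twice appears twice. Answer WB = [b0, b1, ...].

WB = [0, 2]

0: W B0 → L0 miss [D]
1: W B0 → L0 hit [D]
2: W B0 → L0 hit [D]
3: R B0 → L0 hit [D]
4: W B0 → L0 hit [D]
5: R B3 → L0 miss wb→B0 [-]
6: W B2 → L2 miss [D]
7: W B1 → L1 miss [D]
8: W B1 → L1 hit [D]
9: W B0 → L0 miss [D]
10: R B0 → L0 hit [D]
11: W B0 → L0 hit [D]
12: W B5 → L2 miss wb→B2 [D]
13: R B5 → L2 hit [D]
14: R B1 → L1 hit [D]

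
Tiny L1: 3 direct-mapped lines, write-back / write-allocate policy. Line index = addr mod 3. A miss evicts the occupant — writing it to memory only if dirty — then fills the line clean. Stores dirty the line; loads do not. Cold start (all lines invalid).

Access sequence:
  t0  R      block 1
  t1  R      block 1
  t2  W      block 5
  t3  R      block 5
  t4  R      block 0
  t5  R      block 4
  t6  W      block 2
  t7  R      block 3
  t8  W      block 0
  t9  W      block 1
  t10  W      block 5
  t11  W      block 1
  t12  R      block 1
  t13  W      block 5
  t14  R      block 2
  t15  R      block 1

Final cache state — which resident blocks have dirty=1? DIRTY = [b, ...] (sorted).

DIRTY = [0, 1]

0: R B1 -> L1 miss  d=-]
1: R B1 -> L1 hit  d=-]
2: W B5 -> L2 miss  d=D]
3: R B5 -> L2 hit  d=D]
4: R B0 -> L0 miss  d=-]
5: R B4 -> L1 miss  d=-]
6: W B2 -> L2 miss wb->B5  d=D]
7: R B3 -> L0 miss  d=-]
8: W B0 -> L0 miss  d=D]
9: W B1 -> L1 miss  d=D]
10: W B5 -> L2 miss wb->B2  d=D]
11: W B1 -> L1 hit  d=D]
12: R B1 -> L1 hit  d=D]
13: W B5 -> L2 hit  d=D]
14: R B2 -> L2 miss wb->B5  d=-]
15: R B1 -> L1 hit  d=D]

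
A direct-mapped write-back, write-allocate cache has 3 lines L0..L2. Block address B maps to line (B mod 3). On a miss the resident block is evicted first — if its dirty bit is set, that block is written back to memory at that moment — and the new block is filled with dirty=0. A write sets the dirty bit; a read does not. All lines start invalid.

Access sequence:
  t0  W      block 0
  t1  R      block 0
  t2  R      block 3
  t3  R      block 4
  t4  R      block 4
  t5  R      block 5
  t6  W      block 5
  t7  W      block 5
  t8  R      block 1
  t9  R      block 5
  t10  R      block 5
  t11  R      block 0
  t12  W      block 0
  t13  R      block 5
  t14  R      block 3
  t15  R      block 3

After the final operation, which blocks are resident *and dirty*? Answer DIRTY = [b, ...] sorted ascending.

0: W B0 → L0 miss [D]
1: R B0 → L0 hit [D]
2: R B3 → L0 miss wb→B0 [-]
3: R B4 → L1 miss [-]
4: R B4 → L1 hit [-]
5: R B5 → L2 miss [-]
6: W B5 → L2 hit [D]
7: W B5 → L2 hit [D]
8: R B1 → L1 miss [-]
9: R B5 → L2 hit [D]
10: R B5 → L2 hit [D]
11: R B0 → L0 miss [-]
12: W B0 → L0 hit [D]
13: R B5 → L2 hit [D]
14: R B3 → L0 miss wb→B0 [-]
15: R B3 → L0 hit [-]

DIRTY = [5]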